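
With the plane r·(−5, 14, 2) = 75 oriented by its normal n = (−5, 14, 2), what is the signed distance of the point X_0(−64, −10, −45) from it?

1

n·X_0 − 75 = 15.
|n| = 15, so the signed distance is 15/15 = 1.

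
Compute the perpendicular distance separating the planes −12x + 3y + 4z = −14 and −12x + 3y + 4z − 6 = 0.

With common normal n = (−12, 3, 4) (|n| = 13), the distance is |(-14) − 6|/|n| = 20/13.

20/13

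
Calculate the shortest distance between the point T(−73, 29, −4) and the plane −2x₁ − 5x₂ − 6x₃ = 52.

Normal vector n = (−2, −5, −6), and n·(−73, 29, −4) − 52 = −27.
|n| = √(4 + 25 + 36) = √65, so the distance is |-27|/√65 = 27√65/65.

27√65/65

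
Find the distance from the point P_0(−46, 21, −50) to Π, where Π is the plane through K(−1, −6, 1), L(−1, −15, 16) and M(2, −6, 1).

KL = (0, −9, 15) and KM = (3, 0, 0), so a normal is n = KL × KM = (0, 45, 27).
Then n·(−46, 21, −50) − (−243) = −162.
|n| = √(0 + 2025 + 729) = 9√34, so the distance is |-162|/(9√34) = 18/√34.

18/√34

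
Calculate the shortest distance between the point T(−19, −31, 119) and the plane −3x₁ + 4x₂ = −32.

n = (−3, 4, 0); n·P − (-32) = -35; |n| = 5; distance = 35/5 = 7.

7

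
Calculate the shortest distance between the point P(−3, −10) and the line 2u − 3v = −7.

The normal to the line is n = (2, −3) with |n| = √13.
|n·P − (-7)| = |24 − (-7)| = 31, so the distance is 31/√13.

31/√13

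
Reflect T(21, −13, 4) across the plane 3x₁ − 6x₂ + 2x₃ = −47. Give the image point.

(-3, 35, -12)

n = (3, −6, 2), |n|² = 49, n·T − (-47) = 196, so t = 196/49 = 4.
Foot F = T − 4·n = (9, 11, −4); the reflection is 2F − T = (−3, 35, −12).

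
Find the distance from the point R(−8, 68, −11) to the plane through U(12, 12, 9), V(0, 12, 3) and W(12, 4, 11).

UV = (−12, 0, −6) and UW = (0, −8, 2), so a normal is n = UV × UW = (−48, 24, 96).
d = |(-48)·(-8) + 24·68 + 96·(-11) − 576| / √(2304 + 576 + 9216) = |384| / (24√21) = 16√21/21.

16/√21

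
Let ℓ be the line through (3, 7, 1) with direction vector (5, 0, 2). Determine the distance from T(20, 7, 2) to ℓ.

√29

Direction vector d = (5, 0, 2).
AP = (17, 0, 1), and AP × d = (0, −29, 0).
|AP × d|² = 841 and |d|² = 29, so the distance is √(841/29) = √29.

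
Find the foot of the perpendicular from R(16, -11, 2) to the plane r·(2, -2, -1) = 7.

(6, -1, 7)

The perpendicular from R has direction n = (2, -2, -1): r = (16, -11, 2) + t(2, -2, -1).
Substitute into the plane: n·(R + tn) = 7 gives 52 + 9t = 7, so t = -5.
Foot = (16, -11, 2) + (-5)·(2, -2, -1) = (6, -1, 7).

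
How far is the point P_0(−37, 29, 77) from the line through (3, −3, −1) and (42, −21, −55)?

2√61

A direction vector is d = (39, −18, −54).
AP = (−40, 32, 78); AP·d = -6348, |AP|² = 8708, |d|² = 4761.
distance² = |AP|² − (AP·d)²/|d|² = 8708 − 40297104/4761 = 244, so the distance is 2√61.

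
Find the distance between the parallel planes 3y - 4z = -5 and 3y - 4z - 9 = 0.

With common normal n = (0, 3, -4) (|n| = 5), the distance is |(-5) − 9|/|n| = 14/5.

14/5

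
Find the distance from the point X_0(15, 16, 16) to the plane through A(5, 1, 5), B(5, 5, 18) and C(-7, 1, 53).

3/7

AB = (0, 4, 13) and AC = (-12, 0, 48), so a normal is n = AB × AC = (192, -156, 48).
Then n·(15, 16, 16) - 1044 = 108.
|n| = √(36864 + 24336 + 2304) = 252, so the distance is |108|/252 = 3/7.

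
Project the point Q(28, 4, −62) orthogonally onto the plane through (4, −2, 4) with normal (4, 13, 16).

The perpendicular from Q has direction n = (4, 13, 16): r = (28, 4, −62) + t(4, 13, 16).
Substitute into the plane: n·(Q + tn) = 54 gives -828 + 441t = 54, so t = 2.
Foot = (28, 4, −62) + 2·(4, 13, 16) = (36, 30, −30).

(36, 30, -30)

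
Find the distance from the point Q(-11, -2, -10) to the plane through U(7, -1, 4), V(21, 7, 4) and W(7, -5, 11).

UV = (14, 8, 0) and UW = (0, -4, 7), so a normal is n = UV × UW = (56, -98, -56).
d = |56·(-11) + (-98)·(-2) + (-56)·(-10) − 266| / √(3136 + 9604 + 3136) = |-126| / 126 = 1.

1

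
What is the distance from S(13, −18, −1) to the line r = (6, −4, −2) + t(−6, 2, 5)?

Direction vector d = (−6, 2, 5).
AP = (7, −14, 1); AP·d = -65, |AP|² = 246, |d|² = 65.
distance² = |AP|² − (AP·d)²/|d|² = 246 − 4225/65 = 181, so the distance is √181.

√181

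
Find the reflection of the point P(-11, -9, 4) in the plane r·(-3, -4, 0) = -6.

With n = (-3, -4, 0), the signed offset is (n·P − (-6))/|n|² = 75/25 = 3.
P' = P − 2t·n = (-11, -9, 4) − 6·(-3, -4, 0) = (7, 15, 4).

(7, 15, 4)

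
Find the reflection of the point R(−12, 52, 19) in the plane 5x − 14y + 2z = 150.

n = (5, −14, 2), |n|² = 225, n·R − 150 = -900, so t = -900/225 = -4.
Foot F = R − (-4)·n = (8, −4, 27); the reflection is 2F − R = (28, −60, 35).

(28, -60, 35)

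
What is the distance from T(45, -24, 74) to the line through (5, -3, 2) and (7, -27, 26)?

A direction vector is d = (2, -24, 24).
AP = (40, -21, 72); AP·d = 2312, |AP|² = 7225, |d|² = 1156.
distance² = |AP|² − (AP·d)²/|d|² = 7225 − 5345344/1156 = 2601, so the distance is 51.

51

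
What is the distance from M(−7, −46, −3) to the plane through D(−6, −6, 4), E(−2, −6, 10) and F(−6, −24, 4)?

11/√13

DE = (4, 0, 6) and DF = (0, −18, 0), so a normal is n = DE × DF = (108, 0, −72).
d = |108·(-7) + (-72)·(-3) − (-936)| / √(11664 + 0 + 5184) = |396| / (36√13) = 11/√13.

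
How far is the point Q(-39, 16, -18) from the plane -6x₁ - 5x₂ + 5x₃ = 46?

Normal vector n = (-6, -5, 5), and n·(-39, 16, -18) - 46 = 18.
|n| = √(36 + 25 + 25) = √86, so the distance is |18|/√86 = 9√86/43.

18/√86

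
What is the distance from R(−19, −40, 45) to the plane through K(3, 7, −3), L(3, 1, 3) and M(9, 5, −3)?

√19

KL = (0, −6, 6) and KM = (6, −2, 0), so a normal is n = KL × KM = (12, 36, 36).
n = (12, 36, 36); n·P − 180 = -228; |n| = 12√19; distance = 228/(12√19) = √19.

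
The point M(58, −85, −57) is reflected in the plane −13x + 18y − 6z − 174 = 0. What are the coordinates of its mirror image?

(-46, 59, -105)

With n = (−13, 18, −6), the signed offset is (n·M − 174)/|n|² = -2116/529 = -4.
M' = M − 2t·n = (58, −85, −57) − (-8)·(−13, 18, −6) = (−46, 59, −105).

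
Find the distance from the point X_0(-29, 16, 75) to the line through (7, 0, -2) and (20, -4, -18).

A direction vector is d = (13, -4, -16).
AP = (-36, 16, 77), and AP × d = (52, 425, -64).
|AP × d|² = 187425 and |d|² = 441, so the distance is √(187425/441) = √425 = 5√17.

5√17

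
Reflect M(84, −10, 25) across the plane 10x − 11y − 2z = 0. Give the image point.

(4, 78, 41)

n = (10, −11, −2), |n|² = 225, n·M − 0 = 900, so t = 900/225 = 4.
Foot F = M − 4·n = (44, 34, 33); the reflection is 2F − M = (4, 78, 41).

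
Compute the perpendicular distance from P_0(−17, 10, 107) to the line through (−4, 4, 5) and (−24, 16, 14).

3√901

A direction vector is d = (−20, 12, 9).
AP = (−13, 6, 102), and AP × d = (−1170, −1923, −36).
|AP × d|² = 5068125 and |d|² = 625, so the distance is √(5068125/625) = √8109 = 3√901.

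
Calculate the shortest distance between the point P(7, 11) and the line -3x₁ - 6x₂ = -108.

7√5/5

The normal to the line is n = (-3, -6) with |n| = 3√5.
|n·P − (-108)| = |-87 − (-108)| = 21, so the distance is 21/(3√5) = 7/√5.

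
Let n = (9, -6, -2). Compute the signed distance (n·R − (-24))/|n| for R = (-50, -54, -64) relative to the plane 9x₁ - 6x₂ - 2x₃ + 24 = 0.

n·R − (-24) = 26.
|n| = 11, so the signed distance is 26/11.

26/11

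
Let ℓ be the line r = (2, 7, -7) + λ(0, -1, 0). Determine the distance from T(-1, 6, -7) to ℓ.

Direction vector d = (0, -1, 0).
AP = (-3, -1, 0); AP·d = 1, |AP|² = 10, |d|² = 1.
distance² = |AP|² − (AP·d)²/|d|² = 10 − 1/1 = 9, so the distance is 3.

3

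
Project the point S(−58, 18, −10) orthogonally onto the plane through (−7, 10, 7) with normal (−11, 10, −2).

(-25, -12, -4)

n = (−11, 10, −2), |n|² = 225, and n·S − 163 = 675.
t = 675/225 = 3, so the foot is S − t·n = (−58, 18, −10) − 3·(−11, 10, −2) = (−25, −12, −4).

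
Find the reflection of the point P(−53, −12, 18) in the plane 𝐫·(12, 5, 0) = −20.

(43, 28, 18)

n = (12, 5, 0), |n|² = 169, n·P − (-20) = -676, so t = -676/169 = -4.
Foot F = P − (-4)·n = (−5, 8, 18); the reflection is 2F − P = (43, 28, 18).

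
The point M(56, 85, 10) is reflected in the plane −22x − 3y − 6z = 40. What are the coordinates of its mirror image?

(-76, 67, -26)

n = (−22, −3, −6), |n|² = 529, n·M − 40 = -1587, so t = -1587/529 = -3.
Foot F = M − (-3)·n = (−10, 76, −8); the reflection is 2F − M = (−76, 67, −26).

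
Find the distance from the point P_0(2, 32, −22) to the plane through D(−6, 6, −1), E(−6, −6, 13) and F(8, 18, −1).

8/11

DE = (0, −12, 14) and DF = (14, 12, 0), so a normal is n = DE × DF = (−168, 196, 168).
n = (−168, 196, 168); n·P − 2016 = 224; |n| = 308; distance = 224/308 = 8/11.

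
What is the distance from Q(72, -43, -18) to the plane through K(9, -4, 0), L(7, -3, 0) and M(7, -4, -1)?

KL = (-2, 1, 0) and KM = (-2, 0, -1), so a normal is n = KL × KM = (-1, -2, 2).
d = |(-1)·72 + (-2)·(-43) + 2·(-18) − (-1)| / √(1 + 4 + 4) = |-21| / 3 = 7.

7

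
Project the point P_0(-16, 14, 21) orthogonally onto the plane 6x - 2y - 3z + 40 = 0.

(2, 8, 12)

n = (6, -2, -3), |n|² = 49, and n·P_0 − (-40) = -147.
t = -147/49 = -3, so the foot is P_0 − t·n = (-16, 14, 21) − (-3)·(6, -2, -3) = (2, 8, 12).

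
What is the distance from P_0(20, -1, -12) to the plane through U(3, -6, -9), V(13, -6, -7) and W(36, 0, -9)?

3/5

UV = (10, 0, 2) and UW = (33, 6, 0), so a normal is n = UV × UW = (-12, 66, 60).
n = (-12, 66, 60); n·P − (-972) = -54; |n| = 90; distance = 54/90 = 3/5.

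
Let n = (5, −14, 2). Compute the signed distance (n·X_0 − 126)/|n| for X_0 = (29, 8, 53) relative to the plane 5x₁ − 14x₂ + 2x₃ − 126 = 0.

n·X_0 − 126 = 13.
|n| = 15, so the signed distance is 13/15.

13/15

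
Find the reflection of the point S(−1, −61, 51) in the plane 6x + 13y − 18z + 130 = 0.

(35, 17, -57)

With n = (6, 13, −18), the signed offset is (n·S − (-130))/|n|² = -1587/529 = -3.
S' = S − 2t·n = (−1, −61, 51) − (-6)·(6, 13, −18) = (35, 17, −57).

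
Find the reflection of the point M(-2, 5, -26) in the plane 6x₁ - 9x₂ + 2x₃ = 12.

(10, -13, -22)

n = (6, -9, 2), |n|² = 121, n·M − 12 = -121, so t = -121/121 = -1.
Foot F = M − (-1)·n = (4, -4, -24); the reflection is 2F − M = (10, -13, -22).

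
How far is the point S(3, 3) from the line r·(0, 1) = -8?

11

d = |0·3 + 1·3 − (-8)| / √(0 + 1) = |11|/1 = 11.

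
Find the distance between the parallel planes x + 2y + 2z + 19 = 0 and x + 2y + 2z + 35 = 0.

16/3

With common normal n = (1, 2, 2) (|n| = 3), the distance is |(-19) − (-35)|/|n| = 16/3.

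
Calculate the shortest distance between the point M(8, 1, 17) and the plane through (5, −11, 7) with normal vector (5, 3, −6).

9√70/70

The plane has equation n·(r − (5, −11, 7)) = 0, i.e. n·r = -50.
n = (5, 3, −6); n·P − (-50) = -9; |n| = √70; distance = 9/√70.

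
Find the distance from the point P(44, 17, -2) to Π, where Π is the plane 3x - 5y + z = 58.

13/√35

Normal vector n = (3, -5, 1), and n·(44, 17, -2) - 58 = -13.
|n| = √(9 + 25 + 1) = √35, so the distance is |-13|/√35 = 13/√35.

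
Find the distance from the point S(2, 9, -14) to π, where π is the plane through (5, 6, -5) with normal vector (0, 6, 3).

The plane has equation n·(r − (5, 6, -5)) = 0, i.e. n·r = 21.
d = |6·9 + 3·(-14) − 21| / √(0 + 36 + 9) = |-9| / (3√5) = 3/√5.

3√5/5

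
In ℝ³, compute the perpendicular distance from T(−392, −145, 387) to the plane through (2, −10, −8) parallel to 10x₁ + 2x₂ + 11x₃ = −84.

9

Parallel planes share the normal n = (10, 2, 11); since (2, −10, −8) lies on the plane, its equation is 10x₁ + 2x₂ + 11x₃ = -88.
Then n·(−392, −145, 387) − (−88) = 135.
|n| = √(100 + 4 + 121) = 15, so the distance is |135|/15 = 9.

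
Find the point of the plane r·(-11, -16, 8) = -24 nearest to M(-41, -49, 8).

n = (-11, -16, 8), |n|² = 441, and n·M − (-24) = 1323.
t = 1323/441 = 3, so the foot is M − t·n = (-41, -49, 8) − 3·(-11, -16, 8) = (-8, -1, -16).

(-8, -1, -16)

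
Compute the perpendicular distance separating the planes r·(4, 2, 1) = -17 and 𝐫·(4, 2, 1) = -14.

Both planes have normal n = (4, 2, 1), |n| = √21. Any point on the first plane is at distance |(-14) − (-17)|/|n| = 3/√21 from the second.

√21/7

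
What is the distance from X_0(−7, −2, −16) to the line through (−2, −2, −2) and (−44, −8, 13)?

√221

A direction vector is d = (−42, −6, 15).
AP = (−5, 0, −14); AP·d = 0, |AP|² = 221, |d|² = 2025.
distance² = |AP|² − (AP·d)²/|d|² = 221 − 0/2025 = 221, so the distance is √221.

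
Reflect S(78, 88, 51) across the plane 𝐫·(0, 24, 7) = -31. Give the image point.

n = (0, 24, 7), |n|² = 625, n·S − (-31) = 2500, so t = 2500/625 = 4.
Foot F = S − 4·n = (78, -8, 23); the reflection is 2F − S = (78, -104, -5).

(78, -104, -5)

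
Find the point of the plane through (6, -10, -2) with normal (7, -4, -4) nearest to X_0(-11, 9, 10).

The perpendicular from X_0 has direction n = (7, -4, -4): r = (-11, 9, 10) + t(7, -4, -4).
Substitute into the plane: n·(X_0 + tn) = 90 gives -153 + 81t = 90, so t = 3.
Foot = (-11, 9, 10) + 3·(7, -4, -4) = (10, -3, -2).

(10, -3, -2)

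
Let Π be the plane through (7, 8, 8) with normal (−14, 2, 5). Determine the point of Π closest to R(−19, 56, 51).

(23, 50, 36)

The perpendicular from R has direction n = (−14, 2, 5): r = (−19, 56, 51) + t(−14, 2, 5).
Substitute into the plane: n·(R + tn) = -42 gives 633 + 225t = -42, so t = -3.
Foot = (−19, 56, 51) + (-3)·(−14, 2, 5) = (23, 50, 36).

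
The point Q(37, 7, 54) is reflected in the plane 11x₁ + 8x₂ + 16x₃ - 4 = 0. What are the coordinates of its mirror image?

(-29, -41, -42)

n = (11, 8, 16), |n|² = 441, n·Q − 4 = 1323, so t = 1323/441 = 3.
Foot F = Q − 3·n = (4, -17, 6); the reflection is 2F − Q = (-29, -41, -42).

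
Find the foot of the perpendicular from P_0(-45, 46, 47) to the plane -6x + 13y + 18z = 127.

(-27, 7, -7)

n = (-6, 13, 18), |n|² = 529, and n·P_0 − 127 = 1587.
t = 1587/529 = 3, so the foot is P_0 − t·n = (-45, 46, 47) − 3·(-6, 13, 18) = (-27, 7, -7).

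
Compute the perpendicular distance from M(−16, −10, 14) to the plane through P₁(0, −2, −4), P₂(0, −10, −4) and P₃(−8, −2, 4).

P₁P₂ = (0, −8, 0) and P₁P₃ = (−8, 0, 8), so a normal is n = P₁P₂ × P₁P₃ = (−64, 0, −64).
n = (−64, 0, −64); n·P − 256 = -128; |n| = 64√2; distance = 128/(64√2) = √2.

√2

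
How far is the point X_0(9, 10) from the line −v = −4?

The normal to the line is n = (0, −1) with |n| = 1.
|n·X_0 − (-4)| = |-10 − (-4)| = 6, so the distance is 6/1 = 6.

6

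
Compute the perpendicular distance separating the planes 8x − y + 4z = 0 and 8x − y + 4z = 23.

With common normal n = (8, −1, 4) (|n| = 9), the distance is |0 − 23|/|n| = 23/9.

23/9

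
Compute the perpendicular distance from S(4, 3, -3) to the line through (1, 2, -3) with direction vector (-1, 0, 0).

1

Direction vector d = (-1, 0, 0).
AP = (3, 1, 0); AP·d = -3, |AP|² = 10, |d|² = 1.
distance² = |AP|² − (AP·d)²/|d|² = 10 − 9/1 = 1, so the distance is 1.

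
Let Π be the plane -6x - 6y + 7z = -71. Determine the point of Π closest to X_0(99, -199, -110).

(1035/11, -2243/11, -1147/11)

n = (-6, -6, 7), |n|² = 121, and n·X_0 − (-71) = -99.
t = -99/121 = -9/11, so the foot is X_0 − t·n = (99, -199, -110) − (-9/11)·(-6, -6, 7) = (1035/11, -2243/11, -1147/11).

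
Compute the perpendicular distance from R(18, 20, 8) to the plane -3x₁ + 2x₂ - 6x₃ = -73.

Normal vector n = (-3, 2, -6), and n·(18, 20, 8) - (-73) = 11.
|n| = √(9 + 4 + 36) = 7, so the distance is |11|/7 = 11/7.

11/7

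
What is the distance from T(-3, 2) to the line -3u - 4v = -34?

7

The normal to the line is n = (-3, -4) with |n| = 5.
|n·T − (-34)| = |1 − (-34)| = 35, so the distance is 35/5 = 7.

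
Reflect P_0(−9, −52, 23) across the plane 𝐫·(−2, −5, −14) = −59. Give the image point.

(-131/15, -154/3, 373/15)

With n = (−2, −5, −14), the signed offset is (n·P_0 − (-59))/|n|² = 15/225 = 1/15.
P_0' = P_0 − 2t·n = (−9, −52, 23) − (2/15)·(−2, −5, −14) = (−131/15, −154/3, 373/15).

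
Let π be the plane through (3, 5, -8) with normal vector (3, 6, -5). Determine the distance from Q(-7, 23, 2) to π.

28/√70

The plane has equation n·(r − (3, 5, -8)) = 0, i.e. n·r = 79.
d = |3·(-7) + 6·23 + (-5)·2 − 79| / √(9 + 36 + 25) = |28| / √70 = 28/√70.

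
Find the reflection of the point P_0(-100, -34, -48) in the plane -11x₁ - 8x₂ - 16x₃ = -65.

With n = (-11, -8, -16), the signed offset is (n·P_0 − (-65))/|n|² = 2205/441 = 5.
P_0' = P_0 − 2t·n = (-100, -34, -48) − 10·(-11, -8, -16) = (10, 46, 112).

(10, 46, 112)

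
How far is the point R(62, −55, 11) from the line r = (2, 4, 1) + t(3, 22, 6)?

√5065

Direction vector d = (3, 22, 6).
AP = (60, −59, 10); AP·d = -1058, |AP|² = 7181, |d|² = 529.
distance² = |AP|² − (AP·d)²/|d|² = 7181 − 1119364/529 = 5065, so the distance is √5065.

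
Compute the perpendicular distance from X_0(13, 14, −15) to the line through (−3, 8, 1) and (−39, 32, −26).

2√137

A direction vector is d = (−36, 24, −27).
AP = (16, 6, −16); AP·d = 0, |AP|² = 548, |d|² = 2601.
distance² = |AP|² − (AP·d)²/|d|² = 548 − 0/2601 = 548, so the distance is 2√137.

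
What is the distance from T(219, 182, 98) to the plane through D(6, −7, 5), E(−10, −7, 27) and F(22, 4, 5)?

DE = (−16, 0, 22) and DF = (16, 11, 0), so a normal is n = DE × DF = (−242, 352, −176).
d = |(-242)·219 + 352·182 + (-176)·98 − (-4796)| / √(58564 + 123904 + 30976) = |-1386| / 462 = 3.

3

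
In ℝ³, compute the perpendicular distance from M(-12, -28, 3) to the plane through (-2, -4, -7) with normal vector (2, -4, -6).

4√14/7

The plane has equation n·(r − (-2, -4, -7)) = 0, i.e. n·r = 54.
n = (2, -4, -6); n·P − 54 = 16; |n| = 2√14; distance = 16/(2√14) = 4√14/7.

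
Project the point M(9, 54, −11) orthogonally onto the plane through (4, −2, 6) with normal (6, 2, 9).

n = (6, 2, 9), |n|² = 121, and n·M − 74 = -11.
t = -11/121 = -1/11, so the foot is M − t·n = (9, 54, −11) − (-1/11)·(6, 2, 9) = (105/11, 596/11, −112/11).

(105/11, 596/11, -112/11)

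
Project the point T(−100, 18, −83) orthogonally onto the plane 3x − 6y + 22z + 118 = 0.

(-88, -6, 5)

The perpendicular from T has direction n = (3, −6, 22): r = (−100, 18, −83) + t(3, −6, 22).
Substitute into the plane: n·(T + tn) = -118 gives -2234 + 529t = -118, so t = 4.
Foot = (−100, 18, −83) + 4·(3, −6, 22) = (−88, −6, 5).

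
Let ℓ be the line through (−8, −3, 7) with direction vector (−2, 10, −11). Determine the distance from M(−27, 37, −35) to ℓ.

Direction vector d = (−2, 10, −11).
AP = (−19, 40, −42), and AP × d = (−20, −125, −110).
|AP × d|² = 28125 and |d|² = 225, so the distance is √(28125/225) = √125 = 5√5.

5√5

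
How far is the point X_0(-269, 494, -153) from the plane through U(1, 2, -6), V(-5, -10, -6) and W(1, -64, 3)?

6

UV = (-6, -12, 0) and UW = (0, -66, 9), so a normal is n = UV × UW = (-108, 54, 396).
Then n·(-269, 494, -153) - (-2376) = -2484.
|n| = √(11664 + 2916 + 156816) = 414, so the distance is |-2484|/414 = 6.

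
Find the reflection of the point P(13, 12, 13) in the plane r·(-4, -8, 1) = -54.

n = (-4, -8, 1), |n|² = 81, n·P − (-54) = -81, so t = -81/81 = -1.
Foot F = P − (-1)·n = (9, 4, 14); the reflection is 2F − P = (5, -4, 15).

(5, -4, 15)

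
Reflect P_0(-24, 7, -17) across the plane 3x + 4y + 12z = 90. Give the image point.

(-12, 23, 31)

n = (3, 4, 12), |n|² = 169, n·P_0 − 90 = -338, so t = -338/169 = -2.
Foot F = P_0 − (-2)·n = (-18, 15, 7); the reflection is 2F − P_0 = (-12, 23, 31).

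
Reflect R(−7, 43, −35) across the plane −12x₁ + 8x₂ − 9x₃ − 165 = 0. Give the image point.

With n = (−12, 8, −9), the signed offset is (n·R − 165)/|n|² = 578/289 = 2.
R' = R − 2t·n = (−7, 43, −35) − 4·(−12, 8, −9) = (41, 11, 1).

(41, 11, 1)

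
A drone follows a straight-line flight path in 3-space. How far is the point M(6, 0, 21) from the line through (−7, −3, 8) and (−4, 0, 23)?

2√26

A direction vector is d = (3, 3, 15).
AP = (13, 3, 13), and AP × d = (6, −156, 30).
|AP × d|² = 25272 and |d|² = 243, so the distance is √(25272/243) = √104 = 2√26.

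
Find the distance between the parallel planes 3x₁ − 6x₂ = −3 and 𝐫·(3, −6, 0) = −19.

Both planes have normal n = (3, −6, 0), |n| = 3√5. Any point on the first plane is at distance |(-19) − (-3)|/|n| = 16/(3√5) from the second.

16√5/15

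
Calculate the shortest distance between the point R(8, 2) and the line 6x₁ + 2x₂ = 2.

25/√10

d = |6·8 + 2·2 − 2| / √(36 + 4) = |50|/(2√10) = 5√10/2.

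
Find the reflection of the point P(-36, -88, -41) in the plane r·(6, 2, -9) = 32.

n = (6, 2, -9), |n|² = 121, n·P − 32 = -55, so t = -55/121 = -5/11.
Foot F = P − (-5/11)·n = (-366/11, -958/11, -496/11); the reflection is 2F − P = (-336/11, -948/11, -541/11).

(-336/11, -948/11, -541/11)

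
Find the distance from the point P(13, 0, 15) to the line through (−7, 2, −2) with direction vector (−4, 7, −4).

Direction vector d = (−4, 7, −4).
AP = (20, −2, 17); AP·d = -162, |AP|² = 693, |d|² = 81.
distance² = |AP|² − (AP·d)²/|d|² = 693 − 26244/81 = 369, so the distance is 3√41.

3√41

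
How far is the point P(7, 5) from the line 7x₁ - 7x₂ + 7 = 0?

3/√2

The normal to the line is n = (7, -7) with |n| = 7√2.
|n·P − (-7)| = |14 − (-7)| = 21, so the distance is 21/(7√2) = 3√2/2.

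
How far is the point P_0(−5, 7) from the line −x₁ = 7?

2

The normal to the line is n = (−1, 0) with |n| = 1.
|n·P_0 − 7| = |5 − 7| = 2, so the distance is 2/1 = 2.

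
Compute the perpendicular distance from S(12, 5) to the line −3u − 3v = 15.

11√2

The normal to the line is n = (−3, −3) with |n| = 3√2.
|n·S − 15| = |-51 − 15| = 66, so the distance is 66/(3√2) = 11√2.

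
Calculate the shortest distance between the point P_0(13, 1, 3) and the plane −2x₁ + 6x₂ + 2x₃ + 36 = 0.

√11

Normal vector n = (−2, 6, 2), and n·(13, 1, 3) − (−36) = 22.
|n| = √(4 + 36 + 4) = 2√11, so the distance is |22|/(2√11) = √11.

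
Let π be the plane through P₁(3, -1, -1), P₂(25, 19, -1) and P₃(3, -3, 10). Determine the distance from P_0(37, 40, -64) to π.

1

P₁P₂ = (22, 20, 0) and P₁P₃ = (0, -2, 11), so a normal is n = P₁P₂ × P₁P₃ = (220, -242, -44).
n = (220, -242, -44); n·P − 946 = 330; |n| = 330; distance = 330/330 = 1.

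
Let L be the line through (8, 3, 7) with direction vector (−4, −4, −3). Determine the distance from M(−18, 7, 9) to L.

2√133

Direction vector d = (−4, −4, −3).
AP = (−26, 4, 2); AP·d = 82, |AP|² = 696, |d|² = 41.
distance² = |AP|² − (AP·d)²/|d|² = 696 − 6724/41 = 532, so the distance is 2√133.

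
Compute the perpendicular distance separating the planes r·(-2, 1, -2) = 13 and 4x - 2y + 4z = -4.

11/3

Divide the second equation by -2 to match normals: -2x + y - 2z = 2.
Both planes have normal n = (-2, 1, -2), |n| = 3. Any point on the first plane is at distance |2 − 13|/|n| = 11/3 from the second.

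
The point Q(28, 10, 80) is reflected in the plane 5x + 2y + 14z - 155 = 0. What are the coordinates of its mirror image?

(-22, -10, -60)

n = (5, 2, 14), |n|² = 225, n·Q − 155 = 1125, so t = 1125/225 = 5.
Foot F = Q − 5·n = (3, 0, 10); the reflection is 2F − Q = (-22, -10, -60).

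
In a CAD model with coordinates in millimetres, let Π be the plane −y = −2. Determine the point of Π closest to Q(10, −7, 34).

(10, 2, 34)

n = (0, −1, 0), |n|² = 1, and n·Q − (-2) = 9.
t = 9/1 = 9, so the foot is Q − t·n = (10, −7, 34) − 9·(0, −1, 0) = (10, 2, 34).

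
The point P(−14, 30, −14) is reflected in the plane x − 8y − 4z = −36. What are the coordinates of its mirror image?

(-10, -2, -30)

With n = (1, −8, −4), the signed offset is (n·P − (-36))/|n|² = -162/81 = -2.
P' = P − 2t·n = (−14, 30, −14) − (-4)·(1, −8, −4) = (−10, −2, −30).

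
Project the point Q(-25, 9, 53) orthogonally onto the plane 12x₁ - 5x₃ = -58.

(11, 9, 38)

The perpendicular from Q has direction n = (12, 0, -5): r = (-25, 9, 53) + λ(12, 0, -5).
Substitute into the plane: n·(Q + λn) = -58 gives -565 + 169λ = -58, so λ = 3.
Foot = (-25, 9, 53) + 3·(12, 0, -5) = (11, 9, 38).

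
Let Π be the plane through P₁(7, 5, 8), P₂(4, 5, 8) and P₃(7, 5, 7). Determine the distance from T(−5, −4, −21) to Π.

9

P₁P₂ = (−3, 0, 0) and P₁P₃ = (0, 0, −1), so a normal is n = P₁P₂ × P₁P₃ = (0, −3, 0).
n = (0, −3, 0); n·P − (-15) = 27; |n| = 3; distance = 27/3 = 9.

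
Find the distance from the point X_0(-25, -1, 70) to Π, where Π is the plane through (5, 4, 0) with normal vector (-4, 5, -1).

25√42/42

The plane has equation n·(r − (5, 4, 0)) = 0, i.e. n·r = 0.
n = (-4, 5, -1); n·P − 0 = 25; |n| = √42; distance = 25/√42.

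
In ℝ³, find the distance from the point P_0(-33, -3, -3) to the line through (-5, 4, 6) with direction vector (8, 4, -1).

Direction vector d = (8, 4, -1).
AP = (-28, -7, -9), and AP × d = (43, -100, -56).
|AP × d|² = 14985 and |d|² = 81, so the distance is √(14985/81) = √185.

√185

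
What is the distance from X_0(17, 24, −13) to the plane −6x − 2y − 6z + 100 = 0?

Normal vector n = (−6, −2, −6), and n·(17, 24, −13) − (−100) = 28.
|n| = √(36 + 4 + 36) = 2√19, so the distance is |28|/(2√19) = 14√19/19.

14√19/19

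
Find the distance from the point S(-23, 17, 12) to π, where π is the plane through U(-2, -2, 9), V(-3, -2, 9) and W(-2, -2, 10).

19

UV = (-1, 0, 0) and UW = (0, 0, 1), so a normal is n = UV × UW = (0, 1, 0).
Then n·(-23, 17, 12) - (-2) = 19.
|n| = √(0 + 1 + 0) = 1, so the distance is |19|/1 = 19.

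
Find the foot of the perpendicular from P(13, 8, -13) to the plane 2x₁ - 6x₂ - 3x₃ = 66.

(15, 2, -16)

n = (2, -6, -3), |n|² = 49, and n·P − 66 = -49.
t = -49/49 = -1, so the foot is P − t·n = (13, 8, -13) − (-1)·(2, -6, -3) = (15, 2, -16).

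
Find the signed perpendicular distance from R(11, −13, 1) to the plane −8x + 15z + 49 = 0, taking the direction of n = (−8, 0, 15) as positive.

-24/17

n·R − (-49) = -24.
|n| = 17, so the signed distance is -24/17.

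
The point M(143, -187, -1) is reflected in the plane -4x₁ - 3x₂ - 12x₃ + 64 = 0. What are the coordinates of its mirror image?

(1899/13, -2401/13, 107/13)

With n = (-4, -3, -12), the signed offset is (n·M − (-64))/|n|² = 65/169 = 5/13.
M' = M − 2t·n = (143, -187, -1) − (10/13)·(-4, -3, -12) = (1899/13, -2401/13, 107/13).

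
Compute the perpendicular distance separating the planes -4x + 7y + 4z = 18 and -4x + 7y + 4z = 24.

2/3

Both planes have normal n = (-4, 7, 4), |n| = 9. Any point on the first plane is at distance |24 − 18|/|n| = 6/9 = 2/3 from the second.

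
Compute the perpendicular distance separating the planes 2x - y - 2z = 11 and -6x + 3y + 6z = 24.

Divide the second equation by -3 to match normals: 2x - y - 2z = -8.
Both planes have normal n = (2, -1, -2), |n| = 3. Any point on the first plane is at distance |(-8) − 11|/|n| = 19/3 from the second.

19/3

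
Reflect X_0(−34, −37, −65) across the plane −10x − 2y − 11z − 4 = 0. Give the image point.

n = (−10, −2, −11), |n|² = 225, n·X_0 − 4 = 1125, so t = 1125/225 = 5.
Foot F = X_0 − 5·n = (16, −27, −10); the reflection is 2F − X_0 = (66, −17, 45).

(66, -17, 45)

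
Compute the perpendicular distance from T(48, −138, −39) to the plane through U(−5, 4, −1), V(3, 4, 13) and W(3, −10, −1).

UV = (8, 0, 14) and UW = (8, −14, 0), so a normal is n = UV × UW = (196, 112, −112).
n = (196, 112, −112); n·P − (-420) = -1260; |n| = 252; distance = 1260/252 = 5.

5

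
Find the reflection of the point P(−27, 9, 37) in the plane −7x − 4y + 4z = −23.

n = (−7, −4, 4), |n|² = 81, n·P − (-23) = 324, so t = 324/81 = 4.
Foot F = P − 4·n = (1, 25, 21); the reflection is 2F − P = (29, 41, 5).

(29, 41, 5)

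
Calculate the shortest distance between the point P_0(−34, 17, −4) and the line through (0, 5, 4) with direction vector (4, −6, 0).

Direction vector d = (4, −6, 0).
AP = (−34, 12, −8), and AP × d = (−48, −32, 156).
|AP × d|² = 27664 and |d|² = 52, so the distance is √(27664/52) = √532 = 2√133.

2√133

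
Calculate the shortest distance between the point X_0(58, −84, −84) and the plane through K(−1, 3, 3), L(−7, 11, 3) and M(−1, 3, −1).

KL = (−6, 8, 0) and KM = (0, 0, −4), so a normal is n = KL × KM = (−32, −24, 0).
n = (−32, −24, 0); n·P − (-40) = 200; |n| = 40; distance = 200/40 = 5.

5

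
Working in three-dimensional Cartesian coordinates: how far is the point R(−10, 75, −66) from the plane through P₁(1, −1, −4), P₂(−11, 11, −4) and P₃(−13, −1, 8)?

P₁P₂ = (−12, 12, 0) and P₁P₃ = (−14, 0, 12), so a normal is n = P₁P₂ × P₁P₃ = (144, 144, 168).
Then n·(−10, 75, −66) − (−672) = −1056.
|n| = √(20736 + 20736 + 28224) = 264, so the distance is |-1056|/264 = 4.

4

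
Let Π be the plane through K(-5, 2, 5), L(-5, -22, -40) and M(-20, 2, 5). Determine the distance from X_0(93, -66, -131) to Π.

KL = (0, -24, -45) and KM = (-15, 0, 0), so a normal is n = KL × KM = (0, 675, -360).
Then n·(93, -66, -131) - (-450) = 3060.
|n| = √(0 + 455625 + 129600) = 765, so the distance is |3060|/765 = 4.

4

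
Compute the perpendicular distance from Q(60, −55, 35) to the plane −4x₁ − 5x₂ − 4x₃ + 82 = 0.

d = |(-4)·60 + (-5)·(-55) + (-4)·35 − (-82)| / √(16 + 25 + 16) = |-23| / √57 = 23/√57.

23√57/57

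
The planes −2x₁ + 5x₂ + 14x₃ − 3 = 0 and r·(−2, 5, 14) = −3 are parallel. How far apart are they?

Both planes have normal n = (−2, 5, 14), |n| = 15. Any point on the first plane is at distance |(-3) − 3|/|n| = 6/15 = 2/5 from the second.

2/5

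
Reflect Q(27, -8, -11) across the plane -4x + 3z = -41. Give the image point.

(-5, -8, 13)

With n = (-4, 0, 3), the signed offset is (n·Q − (-41))/|n|² = -100/25 = -4.
Q' = Q − 2t·n = (27, -8, -11) − (-8)·(-4, 0, 3) = (-5, -8, 13).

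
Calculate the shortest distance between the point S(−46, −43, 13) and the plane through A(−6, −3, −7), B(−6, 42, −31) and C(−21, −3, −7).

20/17

AB = (0, 45, −24) and AC = (−15, 0, 0), so a normal is n = AB × AC = (0, 360, 675).
n = (0, 360, 675); n·P − (-5805) = -900; |n| = 765; distance = 900/765 = 20/17.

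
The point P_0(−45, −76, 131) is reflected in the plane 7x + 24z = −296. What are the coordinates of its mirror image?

n = (7, 0, 24), |n|² = 625, n·P_0 − (-296) = 3125, so t = 3125/625 = 5.
Foot F = P_0 − 5·n = (−80, −76, 11); the reflection is 2F − P_0 = (−115, −76, −109).

(-115, -76, -109)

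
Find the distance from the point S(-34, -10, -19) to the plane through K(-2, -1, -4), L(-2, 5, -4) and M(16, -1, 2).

13/√10

KL = (0, 6, 0) and KM = (18, 0, 6), so a normal is n = KL × KM = (36, 0, -108).
n = (36, 0, -108); n·P − 360 = 468; |n| = 36√10; distance = 468/(36√10) = 13√10/10.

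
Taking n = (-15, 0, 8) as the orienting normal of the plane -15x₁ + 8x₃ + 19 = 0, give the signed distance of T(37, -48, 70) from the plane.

n·T − (-19) = 24.
|n| = 17, so the signed distance is 24/17.

24/17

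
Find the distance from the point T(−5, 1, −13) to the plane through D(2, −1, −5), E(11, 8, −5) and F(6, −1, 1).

DE = (9, 9, 0) and DF = (4, 0, 6), so a normal is n = DE × DF = (54, −54, −36).
Then n·(−5, 1, −13) − 342 = −198.
|n| = √(2916 + 2916 + 1296) = 18√22, so the distance is |-198|/(18√22) = √22/2.

√22/2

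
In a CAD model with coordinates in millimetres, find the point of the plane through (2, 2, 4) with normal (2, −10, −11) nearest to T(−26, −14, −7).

n = (2, −10, −11), |n|² = 225, and n·T − (-60) = 225.
t = 225/225 = 1, so the foot is T − t·n = (−26, −14, −7) − 1·(2, −10, −11) = (−28, −4, 4).

(-28, -4, 4)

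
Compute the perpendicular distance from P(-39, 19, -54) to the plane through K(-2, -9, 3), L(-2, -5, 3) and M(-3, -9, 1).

KL = (0, 4, 0) and KM = (-1, 0, -2), so a normal is n = KL × KM = (-8, 0, 4).
n = (-8, 0, 4); n·P − 28 = 68; |n| = 4√5; distance = 68/(4√5) = 17/√5.

17√5/5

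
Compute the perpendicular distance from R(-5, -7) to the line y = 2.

9

The normal to the line is n = (0, 1) with |n| = 1.
|n·R − 2| = |-7 − 2| = 9, so the distance is 9/1 = 9.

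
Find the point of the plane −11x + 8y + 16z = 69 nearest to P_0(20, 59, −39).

(9, 67, -23)

The perpendicular from P_0 has direction n = (−11, 8, 16): r = (20, 59, −39) + t(−11, 8, 16).
Substitute into the plane: n·(P_0 + tn) = 69 gives -372 + 441t = 69, so t = 1.
Foot = (20, 59, −39) + 1·(−11, 8, 16) = (9, 67, −23).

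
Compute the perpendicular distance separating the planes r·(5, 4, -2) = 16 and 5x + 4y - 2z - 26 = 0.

2√5/3

With common normal n = (5, 4, -2) (|n| = 3√5), the distance is |16 − 26|/|n| = 10/(3√5) = 2√5/3.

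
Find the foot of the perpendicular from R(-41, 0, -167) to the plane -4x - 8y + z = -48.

The perpendicular from R has direction n = (-4, -8, 1): r = (-41, 0, -167) + μ(-4, -8, 1).
Substitute into the plane: n·(R + μn) = -48 gives -3 + 81μ = -48, so μ = -5/9.
Foot = (-41, 0, -167) + (-5/9)·(-4, -8, 1) = (-349/9, 40/9, -1508/9).

(-349/9, 40/9, -1508/9)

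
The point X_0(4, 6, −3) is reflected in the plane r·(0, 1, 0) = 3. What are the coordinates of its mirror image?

(4, 0, -3)

With n = (0, 1, 0), the signed offset is (n·X_0 − 3)/|n|² = 3/1 = 3.
X_0' = X_0 − 2t·n = (4, 6, −3) − 6·(0, 1, 0) = (4, 0, −3).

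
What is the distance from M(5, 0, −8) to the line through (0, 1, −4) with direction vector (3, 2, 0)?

Direction vector d = (3, 2, 0).
AP = (5, −1, −4); AP·d = 13, |AP|² = 42, |d|² = 13.
distance² = |AP|² − (AP·d)²/|d|² = 42 − 169/13 = 29, so the distance is √29.

√29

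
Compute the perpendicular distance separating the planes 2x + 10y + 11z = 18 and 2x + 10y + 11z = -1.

19/15

Both planes have normal n = (2, 10, 11), |n| = 15. Any point on the first plane is at distance |(-1) − 18|/|n| = 19/15 from the second.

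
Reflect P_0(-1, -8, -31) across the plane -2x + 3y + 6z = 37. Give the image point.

(-21, 22, 29)

With n = (-2, 3, 6), the signed offset is (n·P_0 − 37)/|n|² = -245/49 = -5.
P_0' = P_0 − 2t·n = (-1, -8, -31) − (-10)·(-2, 3, 6) = (-21, 22, 29).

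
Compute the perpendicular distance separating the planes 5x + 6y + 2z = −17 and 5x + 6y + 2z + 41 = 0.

With common normal n = (5, 6, 2) (|n| = √65), the distance is |(-17) − (-41)|/|n| = 24/√65 = 24√65/65.

24√65/65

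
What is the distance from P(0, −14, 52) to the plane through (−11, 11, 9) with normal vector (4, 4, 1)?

The plane has equation n·(r − (−11, 11, 9)) = 0, i.e. n·r = 9.
Then n·(0, −14, 52) − 9 = −13.
|n| = √(16 + 16 + 1) = √33, so the distance is |-13|/√33 = 13/√33.

13/√33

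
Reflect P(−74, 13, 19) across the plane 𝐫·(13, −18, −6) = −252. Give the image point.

(-22, -59, -5)

n = (13, −18, −6), |n|² = 529, n·P − (-252) = -1058, so t = -1058/529 = -2.
Foot F = P − (-2)·n = (−48, −23, 7); the reflection is 2F − P = (−22, −59, −5).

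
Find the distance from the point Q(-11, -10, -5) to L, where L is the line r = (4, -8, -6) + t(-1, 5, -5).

√230

Direction vector d = (-1, 5, -5).
AP = (-15, -2, 1); AP·d = 0, |AP|² = 230, |d|² = 51.
distance² = |AP|² − (AP·d)²/|d|² = 230 − 0/51 = 230, so the distance is √230.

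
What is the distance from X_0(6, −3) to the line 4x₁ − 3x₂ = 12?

d = |4·6 + (-3)·(-3) − 12| / √(16 + 9) = |21|/5 = 21/5.

21/5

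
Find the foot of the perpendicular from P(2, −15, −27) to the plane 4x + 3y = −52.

(-2/5, -84/5, -27)

n = (4, 3, 0), |n|² = 25, and n·P − (-52) = 15.
t = 15/25 = 3/5, so the foot is P − t·n = (2, −15, −27) − (3/5)·(4, 3, 0) = (−2/5, −84/5, −27).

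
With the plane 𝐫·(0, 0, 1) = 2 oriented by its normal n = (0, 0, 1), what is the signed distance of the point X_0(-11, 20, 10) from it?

n·X_0 − 2 = 8.
|n| = 1, so the signed distance is 8/1 = 8.

8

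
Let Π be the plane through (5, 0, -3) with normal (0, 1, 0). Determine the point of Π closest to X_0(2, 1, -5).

n = (0, 1, 0), |n|² = 1, and n·X_0 − 0 = 1.
t = 1/1 = 1, so the foot is X_0 − t·n = (2, 1, -5) − 1·(0, 1, 0) = (2, 0, -5).

(2, 0, -5)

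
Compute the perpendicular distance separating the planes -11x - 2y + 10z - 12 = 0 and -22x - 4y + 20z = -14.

Divide the second equation by 2 to match normals: -11x - 2y + 10z = -7.
Both planes have normal n = (-11, -2, 10), |n| = 15. Any point on the first plane is at distance |(-7) − 12|/|n| = 19/15 from the second.

19/15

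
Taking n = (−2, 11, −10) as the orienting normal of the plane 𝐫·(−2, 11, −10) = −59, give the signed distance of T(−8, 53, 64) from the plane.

6/5

n·T − (-59) = 18.
|n| = 15, so the signed distance is 18/15 = 6/5.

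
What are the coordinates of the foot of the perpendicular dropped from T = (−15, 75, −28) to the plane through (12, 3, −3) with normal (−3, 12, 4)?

The perpendicular from T has direction n = (−3, 12, 4): r = (−15, 75, −28) + t(−3, 12, 4).
Substitute into the plane: n·(T + tn) = -12 gives 833 + 169t = -12, so t = -5.
Foot = (−15, 75, −28) + (-5)·(−3, 12, 4) = (0, 15, −48).

(0, 15, -48)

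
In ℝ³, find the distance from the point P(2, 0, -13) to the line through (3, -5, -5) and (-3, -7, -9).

A direction vector is d = (-6, -2, -4).
AP = (-1, 5, -8), and AP × d = (-36, 44, 32).
|AP × d|² = 4256 and |d|² = 56, so the distance is √(4256/56) = √76 = 2√19.

2√19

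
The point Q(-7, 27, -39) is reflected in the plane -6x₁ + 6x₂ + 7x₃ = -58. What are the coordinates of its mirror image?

(-89/11, 309/11, -415/11)

With n = (-6, 6, 7), the signed offset is (n·Q − (-58))/|n|² = -11/121 = -1/11.
Q' = Q − 2t·n = (-7, 27, -39) − (-2/11)·(-6, 6, 7) = (-89/11, 309/11, -415/11).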